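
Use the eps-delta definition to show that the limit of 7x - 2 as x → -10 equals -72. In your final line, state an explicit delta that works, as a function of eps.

Let eps > 0 be given. We need delta > 0 so that 0 < |x + 10| < delta implies |(7x - 2) + 72| < eps.
|(7x - 2) + 72| = |7x + 70| = 7|x + 10|.
Thus it suffices that |x + 10| < eps/7.
Take delta = eps/7. If 0 < |x + 10| < delta then |(7x - 2) + 72| = 7|x + 10| < 7·(eps/7) = eps.

delta = eps/7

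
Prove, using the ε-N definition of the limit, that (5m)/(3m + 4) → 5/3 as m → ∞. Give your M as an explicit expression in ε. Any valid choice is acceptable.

Let ε > 0 be given. For m ≥ 1, |(5m)/(3m + 4) − (5/3)| = |-20|/(3(3m + 4)) = 20/(3(3m + 4)).
Since 3m + 4 ≥ 3m for m ≥ 1, this is ≤ 20/(3·3m) = (20/9)/m.
So |(5m)/(3m + 4) − (5/3)| < ε whenever m > (20/9)/ε.
Take M = (20/9)/ε. If m > M then |(5m)/(3m + 4) − (5/3)| ≤ (20/9)/m < ε.

M = (20/9)/ε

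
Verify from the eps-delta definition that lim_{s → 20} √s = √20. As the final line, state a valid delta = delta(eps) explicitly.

delta = min(20, √20·eps)

Let eps > 0 be given. We want delta > 0 such that 0 < |s − 20| < delta implies |√s − √20| < eps.
Multiplying by the conjugate, |√s − √20| = |s − 20|/(√s + √20).
Restrict delta ≤ 20 so that |s − 20| < 20 forces s > 0, and then √s + √20 > √20.
Hence |√s − √20| < |s − 20|/√20, which is < eps once |s − 20| < √20·eps.
Take delta = min(20, √20·eps). If 0 < |s − 20| < delta then s > 0 and |√s − √20| < |s − 20|/√20 < eps.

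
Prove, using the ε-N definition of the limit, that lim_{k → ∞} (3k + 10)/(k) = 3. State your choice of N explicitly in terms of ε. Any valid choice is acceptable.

Let ε > 0. For k ≥ 1, |(3k + 10)/(k) − 3| = |10|/((k)) = 10/((k)).
Since k ≥ k for k ≥ 1, this is ≤ 10/(k) = 10/k.
So |(3k + 10)/(k) − 3| < ε whenever k > 10/ε.
Take N = 10/ε. If k > N then |(3k + 10)/(k) − 3| ≤ 10/k < ε.

N = 10/ε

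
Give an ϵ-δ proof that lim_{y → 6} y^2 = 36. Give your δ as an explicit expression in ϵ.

δ = min(1, ϵ/13)

Fix ϵ > 0. We seek δ > 0 with 0 < |y − 6| < δ ⇒ |y^2 − 36| < ϵ.
Factor: y^2 − 36 = (y − 6)(y + 6), so |y^2 − 36| = |y − 6|·|y + 6|.
Restrict δ ≤ 1. Then |y − 6| < 1 gives |y| < 7, so by the triangle inequality |y + 6| ≤ 7 + 6 = 13.
Hence |y^2 − 36| ≤ 13|y − 6|, which is < ϵ once |y − 6| < ϵ/13.
Take δ = min(1, ϵ/13). If 0 < |y − 6| < δ then both bounds hold and |y^2 − 36| ≤ 13|y − 6| < 13·(ϵ/13) = ϵ.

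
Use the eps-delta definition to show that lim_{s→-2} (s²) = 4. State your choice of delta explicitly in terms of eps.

delta = min(1, eps/5)

Suppose eps > 0. We seek delta > 0 with 0 < |s + 2| < delta ⇒ |s² − 4| < eps.
Factor: s² − 4 = (s + 2)(s - 2), so |s² − 4| = |s + 2|·|s - 2|.
Impose delta ≤ 1 so that |s| < 3; then |s - 2| ≤ 5.
Hence |s² − 4| ≤ 5|s + 2|, which is < eps once |s + 2| < eps/5.
Take delta = min(1, eps/5). If 0 < |s + 2| < delta then both bounds hold and |s² − 4| ≤ 5|s + 2| < 5·(eps/5) = eps.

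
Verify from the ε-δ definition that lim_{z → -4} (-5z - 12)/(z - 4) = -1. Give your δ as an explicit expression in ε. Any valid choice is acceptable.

δ = min(4, ε)

Fix ε > 0. We want δ > 0 with 0 < |z + 4| < δ ⇒ |(-5z - 12)/(z - 4) + 1| < ε.
Combining over a common denominator, (-5z - 12)/(z - 4) + 1 = [(-5z - 12)·(-8) − 8·(z - 4)] / [(-8)·(z - 4)] = 32(z + 4) / ((-8)(z - 4)).
So |(-5z - 12)/(z - 4) + 1| = 32|z + 4| / (8·|z − 4|).
Require δ ≤ 4, so |z − 4| ≥ |-8| − |z + 4| > 8 − 4 = 4.
Hence |(-5z - 12)/(z - 4) + 1| < 32|z + 4|/(8·4) = |z + 4|, which is < ε once |z + 4| < ε.
Take δ = min(4, ε). Then 0 < |z + 4| < δ forces both bounds, so |(-5z - 12)/(z - 4) + 1| < ε.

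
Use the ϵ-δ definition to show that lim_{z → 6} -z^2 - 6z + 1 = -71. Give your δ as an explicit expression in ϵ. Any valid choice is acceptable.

Fix ϵ > 0. We want δ > 0 such that 0 < |z − 6| < δ implies |(-z^2 - 6z + 1) + 71| < ϵ.
(-z^2 - 6z + 1) + 71 = -z^2 - 6z + 72 = (z − 6)(-z - 12).
So |(-z^2 - 6z + 1) + 71| = |z − 6|·|-z - 12|.
Assume first that |z − 6| < 2, so |z| < 8. Then |-z - 12| ≤ 8 + 12 = 20.
Hence |(-z^2 - 6z + 1) + 71| ≤ 20|z − 6| < ϵ provided |z − 6| < ϵ/20.
Choosing δ = min(2, ϵ/20) ensures both conditions, hence |(-z^2 - 6z + 1) + 71| < ϵ.

δ = min(2, ϵ/20)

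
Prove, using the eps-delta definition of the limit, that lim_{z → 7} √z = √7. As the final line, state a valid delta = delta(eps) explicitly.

Let eps > 0 be given. We want delta > 0 such that 0 < |z − 7| < delta implies |√z − √7| < eps.
Multiplying by the conjugate, |√z − √7| = |z − 7|/(√z + √7).
Restrict delta ≤ 7 so that |z − 7| < 7 forces z > 0, and then √z + √7 > √7.
Hence |√z − √7| < |z − 7|/√7, which is < eps once |z − 7| < √7·eps.
Take delta = min(7, √7·eps). If 0 < |z − 7| < delta then z > 0 and |√z − √7| < |z − 7|/√7 < eps.

delta = min(7, √7·eps)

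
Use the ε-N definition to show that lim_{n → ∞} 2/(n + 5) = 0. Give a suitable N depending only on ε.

Let ε > 0. For n ≥ 1, |2/(n + 5) − 0| = 2/(n + 5) ≤ 2/n.
We need 2/n < ε, i.e. n > 2/ε.
Take N = 2/ε. If n > N then |2/(n + 5)| ≤ 2/n < ε.

N = 2/ε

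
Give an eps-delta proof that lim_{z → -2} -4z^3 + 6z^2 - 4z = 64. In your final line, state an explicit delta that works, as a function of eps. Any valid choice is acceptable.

delta = min(1, eps/110)

Fix eps > 0. We want delta > 0 such that 0 < |z + 2| < delta implies |(-4z^3 + 6z^2 - 4z) − 64| < eps.
(-4z^3 + 6z^2 - 4z) − 64 = -4z^3 + 6z^2 - 4z - 64 = (z + 2)(-4z^2 + 14z - 32).
So |(-4z^3 + 6z^2 - 4z) − 64| = |z + 2|·|-4z^2 + 14z - 32|.
Require delta ≤ 1. Then |z + 2| < 1 gives |z| < 3, and by the triangle inequality |-4z^2 + 14z - 32| ≤ 4·3^2 + 14·3 + 32 = 110.
Hence |(-4z^3 + 6z^2 - 4z) − 64| ≤ 110|z + 2| < eps provided |z + 2| < eps/110.
Choosing delta = min(1, eps/110) ensures both conditions, hence |(-4z^3 + 6z^2 - 4z) − 64| < eps.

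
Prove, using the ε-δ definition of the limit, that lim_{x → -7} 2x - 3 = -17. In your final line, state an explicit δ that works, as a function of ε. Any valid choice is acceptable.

Let ε > 0 be given. We need δ > 0 so that 0 < |x + 7| < δ implies |(2x - 3) + 17| < ε.
|(2x - 3) + 17| = |2x + 14| = 2|x + 7|.
So 2|x + 7| < ε exactly when |x + 7| < ε/2.
Choosing δ = ε/2 gives |(2x - 3) + 17| = 2|x + 7| < ε whenever |x + 7| < δ.

δ = ε/2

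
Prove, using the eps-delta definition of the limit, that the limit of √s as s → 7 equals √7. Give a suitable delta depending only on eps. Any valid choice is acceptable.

Let eps > 0 be given. We want delta > 0 such that 0 < |s − 7| < delta implies |√s − √7| < eps.
Multiplying by the conjugate, |√s − √7| = |s − 7|/(√s + √7).
Restrict delta ≤ 7 so that |s − 7| < 7 forces s > 0, and then √s + √7 > √7.
Hence |√s − √7| < |s − 7|/√7, which is < eps once |s − 7| < √7·eps.
Take delta = min(7, √7·eps). If 0 < |s − 7| < delta then s > 0 and |√s − √7| < |s − 7|/√7 < eps.

delta = min(7, √7·eps)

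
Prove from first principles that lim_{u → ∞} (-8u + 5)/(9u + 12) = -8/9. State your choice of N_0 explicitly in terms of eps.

N_0 = (47/27)/eps

Fix eps > 0. We seek N_0 > 0 such that u > N_0 implies |(-8u + 5)/(9u + 12) + 8/9| < eps.
(-8u + 5)/(9u + 12) + 8/9 = (9(-8u + 5) − (-8)(9u + 12)) / (9(9u + 12)) = 141/(9(9u + 12)).
For u > 0 we have 9u + 12 > 9u, so |(-8u + 5)/(9u + 12) + 8/9| = 141/(9(9u + 12)) < 141/(9·9u) = (47/27)/u.
Thus |(-8u + 5)/(9u + 12) + 8/9| < eps whenever u > (47/27)/eps.
Take N_0 = (47/27)/eps. If u > N_0 then |(-8u + 5)/(9u + 12) + 8/9| < (47/27)/u < eps.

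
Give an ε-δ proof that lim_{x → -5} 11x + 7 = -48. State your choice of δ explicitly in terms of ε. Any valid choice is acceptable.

δ = ε/11

Fix ε > 0. We need δ > 0 so that 0 < |x + 5| < δ implies |(11x + 7) + 48| < ε.
|(11x + 7) + 48| = |11x + 55| = 11|x + 5|.
Thus it suffices that |x + 5| < ε/11.
Choosing δ = ε/11 gives |(11x + 7) + 48| = 11|x + 5| < ε whenever |x + 5| < δ.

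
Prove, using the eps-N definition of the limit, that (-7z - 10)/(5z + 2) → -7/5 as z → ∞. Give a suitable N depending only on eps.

Let eps > 0. We seek N > 0 such that z > N implies |(-7z - 10)/(5z + 2) + 7/5| < eps.
(-7z - 10)/(5z + 2) + 7/5 = (5(-7z - 10) − (-7)(5z + 2)) / (5(5z + 2)) = -36/(5(5z + 2)).
For z > 0 we have 5z + 2 > 5z, so |(-7z - 10)/(5z + 2) + 7/5| = 36/(5(5z + 2)) < 36/(5·5z) = (36/25)/z.
Thus |(-7z - 10)/(5z + 2) + 7/5| < eps whenever z > (36/25)/eps.
Take N = (36/25)/eps. If z > N then |(-7z - 10)/(5z + 2) + 7/5| < (36/25)/z < eps.

N = (36/25)/eps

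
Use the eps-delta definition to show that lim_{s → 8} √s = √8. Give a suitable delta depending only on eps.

delta = min(8, √8·eps)

Let eps > 0 be given. We want delta > 0 such that 0 < |s − 8| < delta implies |√s − √8| < eps.
Multiplying by the conjugate, |√s − √8| = |s − 8|/(√s + √8).
Restrict delta ≤ 8 so that |s − 8| < 8 forces s > 0, and then √s + √8 > √8.
Hence |√s − √8| < |s − 8|/√8, which is < eps once |s − 8| < √8·eps.
Take delta = min(8, √8·eps). If 0 < |s − 8| < delta then s > 0 and |√s − √8| < |s − 8|/√8 < eps.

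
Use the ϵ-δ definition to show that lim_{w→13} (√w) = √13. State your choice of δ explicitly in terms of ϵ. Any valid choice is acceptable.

Let ϵ > 0. We want δ > 0 such that 0 < |w − 13| < δ implies |√w − √13| < ϵ.
Rationalise: √w − √13 = (w − 13)/(√w + √13), so |√w − √13| = |w − 13|/(√w + √13).
Restrict δ ≤ 13 so that |w − 13| < 13 forces w > 0, and then √w + √13 > √13.
Hence |√w − √13| < |w − 13|/√13, which is < ϵ once |w − 13| < √13·ϵ.
Take δ = min(13, √13·ϵ). If 0 < |w − 13| < δ then w > 0 and |√w − √13| < |w − 13|/√13 < ϵ.

δ = min(13, √13·ϵ)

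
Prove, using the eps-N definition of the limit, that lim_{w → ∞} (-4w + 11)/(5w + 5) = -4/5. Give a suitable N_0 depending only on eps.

Let eps > 0 be given. We seek N_0 > 0 such that w > N_0 implies |(-4w + 11)/(5w + 5) + 4/5| < eps.
(-4w + 11)/(5w + 5) + 4/5 = (5(-4w + 11) − (-4)(5w + 5)) / (5(5w + 5)) = 75/(5(5w + 5)).
For w > 0 we have 5w + 5 > 5w, so |(-4w + 11)/(5w + 5) + 4/5| = 75/(5(5w + 5)) < 75/(5·5w) = 3/w.
Thus |(-4w + 11)/(5w + 5) + 4/5| < eps whenever w > 3/eps.
Take N_0 = 3/eps. If w > N_0 then |(-4w + 11)/(5w + 5) + 4/5| < 3/w < eps.

N_0 = 3/eps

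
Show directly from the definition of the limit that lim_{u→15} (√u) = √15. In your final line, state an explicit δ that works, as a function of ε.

Fix ε > 0. We want δ > 0 such that 0 < |u − 15| < δ implies |√u − √15| < ε.
Multiplying by the conjugate, |√u − √15| = |u − 15|/(√u + √15).
Restrict δ ≤ 15 so that |u − 15| < 15 forces u > 0, and then √u + √15 > √15.
Hence |√u − √15| < |u − 15|/√15, which is < ε once |u − 15| < √15·ε.
Take δ = min(15, √15·ε). If 0 < |u − 15| < δ then u > 0 and |√u − √15| < |u − 15|/√15 < ε.

δ = min(15, √15·ε)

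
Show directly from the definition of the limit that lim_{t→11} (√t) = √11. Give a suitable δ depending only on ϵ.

Let ϵ > 0. We want δ > 0 such that 0 < |t − 11| < δ implies |√t − √11| < ϵ.
Multiplying by the conjugate, |√t − √11| = |t − 11|/(√t + √11).
Restrict δ ≤ 11 so that |t − 11| < 11 forces t > 0, and then √t + √11 > √11.
Hence |√t − √11| < |t − 11|/√11, which is < ϵ once |t − 11| < √11·ϵ.
Take δ = min(11, √11·ϵ). If 0 < |t − 11| < δ then t > 0 and |√t − √11| < |t − 11|/√11 < ϵ.

δ = min(11, √11·ϵ)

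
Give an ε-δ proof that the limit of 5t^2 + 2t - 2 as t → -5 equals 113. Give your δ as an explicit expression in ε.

δ = min(1, ε/53)

Let ε > 0. We want δ > 0 such that 0 < |t + 5| < δ implies |(5t^2 + 2t - 2) − 113| < ε.
(5t^2 + 2t - 2) − 113 = 5t^2 + 2t - 115 = (t + 5)(5t - 23).
So |(5t^2 + 2t - 2) − 113| = |t + 5|·|5t - 23|.
Assume first that |t + 5| < 1, so |t| < 6. Then |5t - 23| ≤ 5·6 + 23 = 53.
Hence |(5t^2 + 2t - 2) − 113| ≤ 53|t + 5| < ε provided |t + 5| < ε/53.
Take δ = min(1, ε/53). Then 0 < |t + 5| < δ gives both |t + 5| < 1 and |t + 5| < ε/53, so |(5t^2 + 2t - 2) − 113| < ε.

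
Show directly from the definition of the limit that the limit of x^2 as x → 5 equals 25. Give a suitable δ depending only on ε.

δ = min(1, ε/11)

Let ε > 0 be given. We seek δ > 0 with 0 < |x − 5| < δ ⇒ |x^2 − 25| < ε.
Factor: x^2 − 25 = (x − 5)(x + 5), so |x^2 − 25| = |x − 5|·|x + 5|.
Impose δ ≤ 1 so that |x| < 6; then |x + 5| ≤ 11.
Hence |x^2 − 25| ≤ 11|x − 5|, which is < ε once |x − 5| < ε/11.
Take δ = min(1, ε/11). If 0 < |x − 5| < δ then both bounds hold and |x^2 − 25| ≤ 11|x − 5| < 11·(ε/11) = ε.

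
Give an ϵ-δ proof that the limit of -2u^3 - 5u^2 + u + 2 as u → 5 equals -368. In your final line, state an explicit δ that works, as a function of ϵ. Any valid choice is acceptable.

δ = min(2, ϵ/277)

Fix ϵ > 0. We want δ > 0 such that 0 < |u − 5| < δ implies |(-2u^3 - 5u^2 + u + 2) + 368| < ϵ.
(-2u^3 - 5u^2 + u + 2) + 368 = -2u^3 - 5u^2 + u + 370 = (u − 5)(-2u^2 - 15u - 74).
So |(-2u^3 - 5u^2 + u + 2) + 368| = |u − 5|·|-2u^2 - 15u - 74|.
Require δ ≤ 2. Then |u − 5| < 2 gives |u| < 7, and by the triangle inequality |-2u^2 - 15u - 74| ≤ 2·7^2 + 15·7 + 74 = 277.
Hence |(-2u^3 - 5u^2 + u + 2) + 368| ≤ 277|u − 5| < ϵ provided |u − 5| < ϵ/277.
Take δ = min(2, ϵ/277). Then 0 < |u − 5| < δ gives both |u − 5| < 2 and |u − 5| < ϵ/277, so |(-2u^3 - 5u^2 + u + 2) + 368| < ϵ.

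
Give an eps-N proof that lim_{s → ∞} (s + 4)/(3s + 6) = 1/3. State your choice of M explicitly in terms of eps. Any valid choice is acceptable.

Let eps > 0. We seek M > 0 such that s > M implies |(s + 4)/(3s + 6) − (1/3)| < eps.
(s + 4)/(3s + 6) − (1/3) = (3(s + 4) − (3s + 6)) / (3(3s + 6)) = 6/(3(3s + 6)).
For s > 0 we have 3s + 6 > 3s, so |(s + 4)/(3s + 6) − (1/3)| = 6/(3(3s + 6)) < 6/(3·3s) = (2/3)/s.
Thus |(s + 4)/(3s + 6) − (1/3)| < eps whenever s > (2/3)/eps.
Take M = (2/3)/eps. If s > M then |(s + 4)/(3s + 6) − (1/3)| < (2/3)/s < eps.

M = (2/3)/eps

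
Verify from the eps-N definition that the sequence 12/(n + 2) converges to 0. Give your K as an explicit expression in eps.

Fix eps > 0. For n ≥ 1, |12/(n + 2) − 0| = 12/(n + 2) ≤ 12/n.
We need 12/n < eps, i.e. n > 12/eps.
Take K = 12/eps. If n > K then |12/(n + 2)| ≤ 12/n < eps.

K = 12/eps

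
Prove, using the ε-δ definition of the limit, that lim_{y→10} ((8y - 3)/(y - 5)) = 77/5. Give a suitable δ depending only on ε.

Let ε > 0. We want δ > 0 with 0 < |y − 10| < δ ⇒ |(8y - 3)/(y - 5) − (77/5)| < ε.
Combining over a common denominator, (8y - 3)/(y - 5) − (77/5) = [(8y - 3)·5 − 77·(y - 5)] / [5·(y - 5)] = -37(y − 10) / (5(y - 5)).
So |(8y - 3)/(y - 5) − (77/5)| = 37|y − 10| / (5·|y − 5|).
Restrict δ ≤ 5/2. Then |y − 10| < 5/2 gives |y − 5| = |(y − 10) + 5| ≥ 5 − 5/2 = 5/2.
Hence |(8y - 3)/(y - 5) − (77/5)| < 37|y − 10|/(5·(5/2)) = (74/25)|y − 10|, which is < ε once |y − 10| < (25/74)ε.
Take δ = min(5/2, (25/74)ε). Then 0 < |y − 10| < δ forces both bounds, so |(8y - 3)/(y - 5) − (77/5)| < ε.

δ = min(5/2, (25/74)ε)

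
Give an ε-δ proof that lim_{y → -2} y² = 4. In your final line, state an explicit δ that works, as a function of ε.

δ = min(1, ε/5)

Fix ε > 0. We seek δ > 0 with 0 < |y + 2| < δ ⇒ |y² − 4| < ε.
Factor: y² − 4 = (y + 2)(y - 2), so |y² − 4| = |y + 2|·|y - 2|.
Restrict δ ≤ 1. Then |y + 2| < 1 gives |y| < 3, so by the triangle inequality |y - 2| ≤ 3 + 2 = 5.
Hence |y² − 4| ≤ 5|y + 2|, which is < ε once |y + 2| < ε/5.
Take δ = min(1, ε/5). If 0 < |y + 2| < δ then both bounds hold and |y² − 4| ≤ 5|y + 2| < 5·(ε/5) = ε.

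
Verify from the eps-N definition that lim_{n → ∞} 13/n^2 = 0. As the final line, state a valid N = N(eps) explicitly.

Suppose eps > 0. For n ≥ 1, |13/n^2 − 0| = 13/n^2.
13/n^2 < eps ⇔ n^2 > 13/eps ⇔ n > (13/eps)^{1/2}.
Take N = (13/eps)^{1/2}. Then n > N implies 13/n^2 < eps.

N = (13/eps)^{1/2}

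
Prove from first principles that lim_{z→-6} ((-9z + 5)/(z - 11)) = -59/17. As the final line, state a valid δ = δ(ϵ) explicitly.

δ = min(17/2, (289/188)ϵ)

Let ϵ > 0. We want δ > 0 with 0 < |z + 6| < δ ⇒ |(-9z + 5)/(z - 11) + 59/17| < ϵ.
Combining over a common denominator, (-9z + 5)/(z - 11) + 59/17 = [(-9z + 5)·(-17) − 59·(z - 11)] / [(-17)·(z - 11)] = 94(z + 6) / ((-17)(z - 11)).
So |(-9z + 5)/(z - 11) + 59/17| = 94|z + 6| / (17·|z − 11|).
Require δ ≤ 17/2, so |z − 11| ≥ |-17| − |z + 6| > 17 − 17/2 = 17/2.
Hence |(-9z + 5)/(z - 11) + 59/17| < 94|z + 6|/(17·(17/2)) = (188/289)|z + 6|, which is < ϵ once |z + 6| < (289/188)ϵ.
Take δ = min(17/2, (289/188)ϵ). Then 0 < |z + 6| < δ forces both bounds, so |(-9z + 5)/(z - 11) + 59/17| < ϵ.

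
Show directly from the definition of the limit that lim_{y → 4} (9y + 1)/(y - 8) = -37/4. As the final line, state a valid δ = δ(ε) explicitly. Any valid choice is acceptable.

δ = min(2, (8/73)ε)

Suppose ε > 0. We want δ > 0 with 0 < |y − 4| < δ ⇒ |(9y + 1)/(y - 8) + 37/4| < ε.
Combining over a common denominator, (9y + 1)/(y - 8) + 37/4 = [(9y + 1)·(-4) − 37·(y - 8)] / [(-4)·(y - 8)] = -73(y − 4) / ((-4)(y - 8)).
So |(9y + 1)/(y - 8) + 37/4| = 73|y − 4| / (4·|y − 8|).
Require δ ≤ 2, so |y − 8| ≥ |-4| − |y − 4| > 4 − 2 = 2.
Hence |(9y + 1)/(y - 8) + 37/4| < 73|y − 4|/(4·2) = (73/8)|y − 4|, which is < ε once |y − 4| < (8/73)ε.
Take δ = min(2, (8/73)ε). Then 0 < |y − 4| < δ forces both bounds, so |(9y + 1)/(y - 8) + 37/4| < ε.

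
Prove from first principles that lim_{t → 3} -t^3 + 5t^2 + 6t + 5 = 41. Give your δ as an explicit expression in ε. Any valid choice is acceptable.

δ = min(1, ε/36)

Suppose ε > 0. We want δ > 0 such that 0 < |t − 3| < δ implies |(-t^3 + 5t^2 + 6t + 5) − 41| < ε.
(-t^3 + 5t^2 + 6t + 5) − 41 = -t^3 + 5t^2 + 6t - 36 = (t − 3)(-t^2 + 2t + 12).
So |(-t^3 + 5t^2 + 6t + 5) − 41| = |t − 3|·|-t^2 + 2t + 12|.
Require δ ≤ 1. Then |t − 3| < 1 gives |t| < 4, and by the triangle inequality |-t^2 + 2t + 12| ≤ 4^2 + 2·4 + 12 = 36.
Hence |(-t^3 + 5t^2 + 6t + 5) − 41| ≤ 36|t − 3| < ε provided |t − 3| < ε/36.
Take δ = min(1, ε/36). Then 0 < |t − 3| < δ gives both |t − 3| < 1 and |t − 3| < ε/36, so |(-t^3 + 5t^2 + 6t + 5) − 41| < ε.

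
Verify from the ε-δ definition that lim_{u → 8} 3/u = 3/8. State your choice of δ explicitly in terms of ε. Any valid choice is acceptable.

δ = min(4, (32/3)ε)

Let ε > 0. We seek δ > 0 such that 0 < |u − 8| < δ implies |3/u − (3/8)| < ε.
|3/u − (3/8)| = 3·|8 − u|/(8·|u|) = 3|u − 8|/(8|u|).
Restrict δ ≤ 4. Then |u − 8| < 4 gives |u| > 4, so 8|u| > 32.
Then |3/u − (3/8)| < 3|u − 8|/32, which is < ε when |u − 8| < (32/3)ε.
Take δ = min(4, (32/3)ε). Then 0 < |u − 8| < δ gives both |u − 8| < 4 and |u − 8| < (32/3)ε, so |3/u − (3/8)| < ε.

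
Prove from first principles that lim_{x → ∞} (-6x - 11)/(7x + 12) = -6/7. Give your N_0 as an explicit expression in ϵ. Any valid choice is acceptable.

N_0 = (5/49)/ϵ

Fix ϵ > 0. We seek N_0 > 0 such that x > N_0 implies |(-6x - 11)/(7x + 12) + 6/7| < ϵ.
(-6x - 11)/(7x + 12) + 6/7 = (7(-6x - 11) − (-6)(7x + 12)) / (7(7x + 12)) = -5/(7(7x + 12)).
For x > 0 we have 7x + 12 > 7x, so |(-6x - 11)/(7x + 12) + 6/7| = 5/(7(7x + 12)) < 5/(7·7x) = (5/49)/x.
Thus |(-6x - 11)/(7x + 12) + 6/7| < ϵ whenever x > (5/49)/ϵ.
Take N_0 = (5/49)/ϵ. If x > N_0 then |(-6x - 11)/(7x + 12) + 6/7| < (5/49)/x < ϵ.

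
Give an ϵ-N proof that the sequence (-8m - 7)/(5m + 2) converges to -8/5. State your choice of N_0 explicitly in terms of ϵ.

N_0 = (19/25)/ϵ

Let ϵ > 0 be given. For m ≥ 1, |(-8m - 7)/(5m + 2) + 8/5| = |-19|/(5(5m + 2)) = 19/(5(5m + 2)).
Since 5m + 2 ≥ 5m for m ≥ 1, this is ≤ 19/(5·5m) = (19/25)/m.
So |(-8m - 7)/(5m + 2) + 8/5| < ϵ whenever m > (19/25)/ϵ.
Take N_0 = (19/25)/ϵ. If m > N_0 then |(-8m - 7)/(5m + 2) + 8/5| ≤ (19/25)/m < ϵ.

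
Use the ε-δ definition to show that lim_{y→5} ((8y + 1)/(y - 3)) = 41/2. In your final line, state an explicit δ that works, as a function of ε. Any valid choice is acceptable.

Suppose ε > 0. We want δ > 0 with 0 < |y − 5| < δ ⇒ |(8y + 1)/(y - 3) − (41/2)| < ε.
Combining over a common denominator, (8y + 1)/(y - 3) − (41/2) = [(8y + 1)·2 − 41·(y - 3)] / [2·(y - 3)] = -25(y − 5) / (2(y - 3)).
So |(8y + 1)/(y - 3) − (41/2)| = 25|y − 5| / (2·|y − 3|).
Restrict δ ≤ 1. Then |y − 5| < 1 gives |y − 3| = |(y − 5) + 2| ≥ 2 − 1 = 1.
Hence |(8y + 1)/(y - 3) − (41/2)| < 25|y − 5|/(2·1) = (25/2)|y − 5|, which is < ε once |y − 5| < (2/25)ε.
Take δ = min(1, (2/25)ε). Then 0 < |y − 5| < δ forces both bounds, so |(8y + 1)/(y - 3) − (41/2)| < ε.

δ = min(1, (2/25)ε)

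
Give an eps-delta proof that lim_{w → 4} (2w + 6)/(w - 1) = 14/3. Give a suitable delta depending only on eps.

Let eps > 0 be given. We want delta > 0 with 0 < |w − 4| < delta ⇒ |(2w + 6)/(w - 1) − (14/3)| < eps.
Combining over a common denominator, (2w + 6)/(w - 1) − (14/3) = [(2w + 6)·3 − 14·(w - 1)] / [3·(w - 1)] = -8(w − 4) / (3(w - 1)).
So |(2w + 6)/(w - 1) − (14/3)| = 8|w − 4| / (3·|w − 1|).
Restrict delta ≤ 3/2. Then |w − 4| < 3/2 gives |w − 1| = |(w − 4) + 3| ≥ 3 − 3/2 = 3/2.
Hence |(2w + 6)/(w - 1) − (14/3)| < 8|w − 4|/(3·(3/2)) = (16/9)|w − 4|, which is < eps once |w − 4| < (9/16)eps.
Take delta = min(3/2, (9/16)eps). Then 0 < |w − 4| < delta forces both bounds, so |(2w + 6)/(w - 1) − (14/3)| < eps.

delta = min(3/2, (9/16)eps)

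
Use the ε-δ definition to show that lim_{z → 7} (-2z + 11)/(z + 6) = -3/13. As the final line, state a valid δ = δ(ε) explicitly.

Fix ε > 0. We want δ > 0 with 0 < |z − 7| < δ ⇒ |(-2z + 11)/(z + 6) + 3/13| < ε.
Combining over a common denominator, (-2z + 11)/(z + 6) + 3/13 = [(-2z + 11)·13 − (-3)·(z + 6)] / [13·(z + 6)] = -23(z − 7) / (13(z + 6)).
So |(-2z + 11)/(z + 6) + 3/13| = 23|z − 7| / (13·|z + 6|).
Require δ ≤ 13/2, so |z + 6| ≥ |13| − |z − 7| > 13 − 13/2 = 13/2.
Hence |(-2z + 11)/(z + 6) + 3/13| < 23|z − 7|/(13·(13/2)) = (46/169)|z − 7|, which is < ε once |z − 7| < (169/46)ε.
Take δ = min(13/2, (169/46)ε). Then 0 < |z − 7| < δ forces both bounds, so |(-2z + 11)/(z + 6) + 3/13| < ε.

δ = min(13/2, (169/46)ε)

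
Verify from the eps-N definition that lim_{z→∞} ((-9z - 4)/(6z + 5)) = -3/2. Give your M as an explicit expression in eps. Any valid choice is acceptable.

M = (7/12)/eps

Let eps > 0 be given. We seek M > 0 such that z > M implies |(-9z - 4)/(6z + 5) + 3/2| < eps.
(-9z - 4)/(6z + 5) + 3/2 = (6(-9z - 4) − (-9)(6z + 5)) / (6(6z + 5)) = 21/(6(6z + 5)).
For z > 0 we have 6z + 5 > 6z, so |(-9z - 4)/(6z + 5) + 3/2| = 21/(6(6z + 5)) < 21/(6·6z) = (7/12)/z.
Thus |(-9z - 4)/(6z + 5) + 3/2| < eps whenever z > (7/12)/eps.
Take M = (7/12)/eps. If z > M then |(-9z - 4)/(6z + 5) + 3/2| < (7/12)/z < eps.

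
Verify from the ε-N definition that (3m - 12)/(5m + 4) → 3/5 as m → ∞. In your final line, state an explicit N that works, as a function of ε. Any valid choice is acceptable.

Let ε > 0. For m ≥ 1, |(3m - 12)/(5m + 4) − (3/5)| = |-72|/(5(5m + 4)) = 72/(5(5m + 4)).
Since 5m + 4 ≥ 5m for m ≥ 1, this is ≤ 72/(5·5m) = (72/25)/m.
So |(3m - 12)/(5m + 4) − (3/5)| < ε whenever m > (72/25)/ε.
Take N = (72/25)/ε. If m > N then |(3m - 12)/(5m + 4) − (3/5)| ≤ (72/25)/m < ε.

N = (72/25)/ε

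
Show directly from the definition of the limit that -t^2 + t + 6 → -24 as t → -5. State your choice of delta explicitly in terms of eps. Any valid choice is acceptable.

delta = min(1, eps/12)

Let eps > 0 be given. We want delta > 0 such that 0 < |t + 5| < delta implies |(-t^2 + t + 6) + 24| < eps.
(-t^2 + t + 6) + 24 = -t^2 + t + 30 = (t + 5)(-t + 6).
So |(-t^2 + t + 6) + 24| = |t + 5|·|-t + 6|.
Require delta ≤ 1. Then |t + 5| < 1 gives |t| < 6, and by the triangle inequality |-t + 6| ≤ 6 + 6 = 12.
Hence |(-t^2 + t + 6) + 24| ≤ 12|t + 5| < eps provided |t + 5| < eps/12.
Choosing delta = min(1, eps/12) ensures both conditions, hence |(-t^2 + t + 6) + 24| < eps.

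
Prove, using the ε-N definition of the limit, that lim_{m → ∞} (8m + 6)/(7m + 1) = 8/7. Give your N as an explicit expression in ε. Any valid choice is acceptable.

N = (34/49)/ε

Let ε > 0. For m ≥ 1, |(8m + 6)/(7m + 1) − (8/7)| = |34|/(7(7m + 1)) = 34/(7(7m + 1)).
Since 7m + 1 ≥ 7m for m ≥ 1, this is ≤ 34/(7·7m) = (34/49)/m.
So |(8m + 6)/(7m + 1) − (8/7)| < ε whenever m > (34/49)/ε.
Take N = (34/49)/ε. If m > N then |(8m + 6)/(7m + 1) − (8/7)| ≤ (34/49)/m < ε.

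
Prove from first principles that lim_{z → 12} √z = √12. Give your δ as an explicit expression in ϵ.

Let ϵ > 0. We want δ > 0 such that 0 < |z − 12| < δ implies |√z − √12| < ϵ.
Rationalise: √z − √12 = (z − 12)/(√z + √12), so |√z − √12| = |z − 12|/(√z + √12).
Restrict δ ≤ 12 so that |z − 12| < 12 forces z > 0, and then √z + √12 > √12.
Hence |√z − √12| < |z − 12|/√12, which is < ϵ once |z − 12| < √12·ϵ.
Take δ = min(12, √12·ϵ). If 0 < |z − 12| < δ then z > 0 and |√z − √12| < |z − 12|/√12 < ϵ.

δ = min(12, √12·ϵ)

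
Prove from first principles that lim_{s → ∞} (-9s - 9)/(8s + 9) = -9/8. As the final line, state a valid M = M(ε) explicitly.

Fix ε > 0. We seek M > 0 such that s > M implies |(-9s - 9)/(8s + 9) + 9/8| < ε.
(-9s - 9)/(8s + 9) + 9/8 = (8(-9s - 9) − (-9)(8s + 9)) / (8(8s + 9)) = 9/(8(8s + 9)).
For s > 0 we have 8s + 9 > 8s, so |(-9s - 9)/(8s + 9) + 9/8| = 9/(8(8s + 9)) < 9/(8·8s) = (9/64)/s.
Thus |(-9s - 9)/(8s + 9) + 9/8| < ε whenever s > (9/64)/ε.
Take M = (9/64)/ε. If s > M then |(-9s - 9)/(8s + 9) + 9/8| < (9/64)/s < ε.

M = (9/64)/ε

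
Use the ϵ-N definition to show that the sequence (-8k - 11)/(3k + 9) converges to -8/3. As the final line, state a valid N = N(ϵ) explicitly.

Suppose ϵ > 0. For k ≥ 1, |(-8k - 11)/(3k + 9) + 8/3| = |39|/(3(3k + 9)) = 39/(3(3k + 9)).
Since 3k + 9 ≥ 3k for k ≥ 1, this is ≤ 39/(3·3k) = (13/3)/k.
So |(-8k - 11)/(3k + 9) + 8/3| < ϵ whenever k > (13/3)/ϵ.
Take N = (13/3)/ϵ. If k > N then |(-8k - 11)/(3k + 9) + 8/3| ≤ (13/3)/k < ϵ.

N = (13/3)/ϵ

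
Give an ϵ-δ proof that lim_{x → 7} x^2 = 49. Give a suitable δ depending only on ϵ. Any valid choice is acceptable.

Let ϵ > 0 be given. We seek δ > 0 with 0 < |x − 7| < δ ⇒ |x^2 − 49| < ϵ.
Factor: x^2 − 49 = (x − 7)(x + 7), so |x^2 − 49| = |x − 7|·|x + 7|.
Restrict δ ≤ 1. Then |x − 7| < 1 gives |x| < 8, so by the triangle inequality |x + 7| ≤ 8 + 7 = 15.
Hence |x^2 − 49| ≤ 15|x − 7|, which is < ϵ once |x − 7| < ϵ/15.
Take δ = min(1, ϵ/15). If 0 < |x − 7| < δ then both bounds hold and |x^2 − 49| ≤ 15|x − 7| < 15·(ϵ/15) = ϵ.

δ = min(1, ϵ/15)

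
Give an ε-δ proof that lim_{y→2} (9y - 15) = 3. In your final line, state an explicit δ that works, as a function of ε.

δ = ε/9

Let ε > 0. We need δ > 0 so that 0 < |y − 2| < δ implies |(9y - 15) − 3| < ε.
Since (9y - 15) − 3 = 9(y − 2), we have |(9y - 15) − 3| = 9|y − 2|.
Thus it suffices that |y − 2| < ε/9.
Take δ = ε/9. If 0 < |y − 2| < δ then |(9y - 15) − 3| = 9|y − 2| < 9·(ε/9) = ε.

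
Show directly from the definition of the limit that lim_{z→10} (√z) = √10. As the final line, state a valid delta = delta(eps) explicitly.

Let eps > 0. We want delta > 0 such that 0 < |z − 10| < delta implies |√z − √10| < eps.
Multiplying by the conjugate, |√z − √10| = |z − 10|/(√z + √10).
Restrict delta ≤ 10 so that |z − 10| < 10 forces z > 0, and then √z + √10 > √10.
Hence |√z − √10| < |z − 10|/√10, which is < eps once |z − 10| < √10·eps.
Take delta = min(10, √10·eps). If 0 < |z − 10| < delta then z > 0 and |√z − √10| < |z − 10|/√10 < eps.

delta = min(10, √10·eps)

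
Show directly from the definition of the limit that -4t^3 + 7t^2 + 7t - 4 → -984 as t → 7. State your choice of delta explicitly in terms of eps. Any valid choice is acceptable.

delta = min(1, eps/564)

Fix eps > 0. We want delta > 0 such that 0 < |t − 7| < delta implies |(-4t^3 + 7t^2 + 7t - 4) + 984| < eps.
(-4t^3 + 7t^2 + 7t - 4) + 984 = -4t^3 + 7t^2 + 7t + 980 = (t − 7)(-4t^2 - 21t - 140).
So |(-4t^3 + 7t^2 + 7t - 4) + 984| = |t − 7|·|-4t^2 - 21t - 140|.
Require delta ≤ 1. Then |t − 7| < 1 gives |t| < 8, and by the triangle inequality |-4t^2 - 21t - 140| ≤ 4·8^2 + 21·8 + 140 = 564.
Hence |(-4t^3 + 7t^2 + 7t - 4) + 984| ≤ 564|t − 7| < eps provided |t − 7| < eps/564.
Take delta = min(1, eps/564). Then 0 < |t − 7| < delta gives both |t − 7| < 1 and |t − 7| < eps/564, so |(-4t^3 + 7t^2 + 7t - 4) + 984| < eps.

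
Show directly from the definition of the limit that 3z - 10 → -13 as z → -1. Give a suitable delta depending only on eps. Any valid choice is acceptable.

Let eps > 0. We need delta > 0 so that 0 < |z + 1| < delta implies |(3z - 10) + 13| < eps.
Since (3z - 10) + 13 = 3(z + 1), we have |(3z - 10) + 13| = 3|z + 1|.
So 3|z + 1| < eps exactly when |z + 1| < eps/3.
Choosing delta = eps/3 gives |(3z - 10) + 13| = 3|z + 1| < eps whenever |z + 1| < delta.

delta = eps/3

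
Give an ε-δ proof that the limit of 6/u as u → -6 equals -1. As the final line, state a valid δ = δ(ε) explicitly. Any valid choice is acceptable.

Let ε > 0 be given. We seek δ > 0 such that 0 < |u + 6| < δ implies |6/u + 1| < ε.
|6/u + 1| = 6·|-6 − u|/(6·|u|) = 6|u + 6|/(6|u|).
Require δ ≤ 3 so that |u| > 6 − 3 = 3, hence 6|u| > 18.
Then |6/u + 1| < 6|u + 6|/18, which is < ε when |u + 6| < 3ε.
Take δ = min(3, 3ε). Then 0 < |u + 6| < δ gives both |u + 6| < 3 and |u + 6| < 3ε, so |6/u + 1| < ε.

δ = min(3, 3ε)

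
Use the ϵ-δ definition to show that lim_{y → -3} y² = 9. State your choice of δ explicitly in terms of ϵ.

Let ϵ > 0. We seek δ > 0 with 0 < |y + 3| < δ ⇒ |y² − 9| < ϵ.
Factor: y² − 9 = (y + 3)(y - 3), so |y² − 9| = |y + 3|·|y - 3|.
Impose δ ≤ 1 so that |y| < 4; then |y - 3| ≤ 7.
Hence |y² − 9| ≤ 7|y + 3|, which is < ϵ once |y + 3| < ϵ/7.
Take δ = min(1, ϵ/7). If 0 < |y + 3| < δ then both bounds hold and |y² − 9| ≤ 7|y + 3| < 7·(ϵ/7) = ϵ.

δ = min(1, ϵ/7)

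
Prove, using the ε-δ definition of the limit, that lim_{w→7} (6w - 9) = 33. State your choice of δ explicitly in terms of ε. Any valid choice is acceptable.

Let ε > 0 be given. We need δ > 0 so that 0 < |w − 7| < δ implies |(6w - 9) − 33| < ε.
|(6w - 9) − 33| = |6w - 42| = 6|w − 7|.
Thus it suffices that |w − 7| < ε/6.
Choosing δ = ε/6 gives |(6w - 9) − 33| = 6|w − 7| < ε whenever |w − 7| < δ.

δ = ε/6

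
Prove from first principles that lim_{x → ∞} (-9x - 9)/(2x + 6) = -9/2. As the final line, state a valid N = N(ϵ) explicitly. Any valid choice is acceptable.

Let ϵ > 0. We seek N > 0 such that x > N implies |(-9x - 9)/(2x + 6) + 9/2| < ϵ.
(-9x - 9)/(2x + 6) + 9/2 = (2(-9x - 9) − (-9)(2x + 6)) / (2(2x + 6)) = 36/(2(2x + 6)).
For x > 0 we have 2x + 6 > 2x, so |(-9x - 9)/(2x + 6) + 9/2| = 36/(2(2x + 6)) < 36/(2·2x) = 9/x.
Thus |(-9x - 9)/(2x + 6) + 9/2| < ϵ whenever x > 9/ϵ.
Take N = 9/ϵ. If x > N then |(-9x - 9)/(2x + 6) + 9/2| < 9/x < ϵ.

N = 9/ϵ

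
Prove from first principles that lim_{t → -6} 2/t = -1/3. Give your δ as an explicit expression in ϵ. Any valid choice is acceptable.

Let ϵ > 0. We seek δ > 0 such that 0 < |t + 6| < δ implies |2/t + 1/3| < ϵ.
|2/t + 1/3| = 2·|-6 − t|/(6·|t|) = 2|t + 6|/(6|t|).
Restrict δ ≤ 3. Then |t + 6| < 3 gives |t| > 3, so 6|t| > 18.
Then |2/t + 1/3| < 2|t + 6|/18, which is < ϵ when |t + 6| < 9ϵ.
Take δ = min(3, 9ϵ). Then 0 < |t + 6| < δ gives both |t + 6| < 3 and |t + 6| < 9ϵ, so |2/t + 1/3| < ϵ.

δ = min(3, 9ϵ)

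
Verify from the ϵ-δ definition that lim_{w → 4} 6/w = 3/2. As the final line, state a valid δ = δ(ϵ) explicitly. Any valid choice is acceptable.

Suppose ϵ > 0. We seek δ > 0 such that 0 < |w − 4| < δ implies |6/w − (3/2)| < ϵ.
|6/w − (3/2)| = 6·|4 − w|/(4·|w|) = 6|w − 4|/(4|w|).
Require δ ≤ 2 so that |w| > 4 − 2 = 2, hence 4|w| > 8.
Then |6/w − (3/2)| < 6|w − 4|/8, which is < ϵ when |w − 4| < (4/3)ϵ.
Take δ = min(2, (4/3)ϵ). Then 0 < |w − 4| < δ gives both |w − 4| < 2 and |w − 4| < (4/3)ϵ, so |6/w − (3/2)| < ϵ.

δ = min(2, (4/3)ϵ)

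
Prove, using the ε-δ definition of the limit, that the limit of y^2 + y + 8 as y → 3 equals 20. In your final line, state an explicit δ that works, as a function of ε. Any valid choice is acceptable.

δ = min(2, ε/9)

Suppose ε > 0. We want δ > 0 such that 0 < |y − 3| < δ implies |(y^2 + y + 8) − 20| < ε.
(y^2 + y + 8) − 20 = y^2 + y - 12 = (y − 3)(y + 4).
So |(y^2 + y + 8) − 20| = |y − 3|·|y + 4|.
Require δ ≤ 2. Then |y − 3| < 2 gives |y| < 5, and by the triangle inequality |y + 4| ≤ 5 + 4 = 9.
Hence |(y^2 + y + 8) − 20| ≤ 9|y − 3| < ε provided |y − 3| < ε/9.
Take δ = min(2, ε/9). Then 0 < |y − 3| < δ gives both |y − 3| < 2 and |y − 3| < ε/9, so |(y^2 + y + 8) − 20| < ε.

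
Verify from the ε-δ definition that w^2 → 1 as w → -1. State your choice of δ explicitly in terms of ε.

δ = min(2, ε/4)

Let ε > 0 be given. We seek δ > 0 with 0 < |w + 1| < δ ⇒ |w^2 − 1| < ε.
Factor: w^2 − 1 = (w + 1)(w - 1), so |w^2 − 1| = |w + 1|·|w - 1|.
Restrict δ ≤ 2. Then |w + 1| < 2 gives |w| < 3, so by the triangle inequality |w - 1| ≤ 3 + 1 = 4.
Hence |w^2 − 1| ≤ 4|w + 1|, which is < ε once |w + 1| < ε/4.
Take δ = min(2, ε/4). If 0 < |w + 1| < δ then both bounds hold and |w^2 − 1| ≤ 4|w + 1| < 4·(ε/4) = ε.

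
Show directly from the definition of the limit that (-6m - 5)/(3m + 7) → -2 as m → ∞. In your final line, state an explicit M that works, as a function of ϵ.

Let ϵ > 0. For m ≥ 1, |(-6m - 5)/(3m + 7) + 2| = |27|/(3(3m + 7)) = 27/(3(3m + 7)).
Since 3m + 7 ≥ 3m for m ≥ 1, this is ≤ 27/(3·3m) = 3/m.
So |(-6m - 5)/(3m + 7) + 2| < ϵ whenever m > 3/ϵ.
Take M = 3/ϵ. If m > M then |(-6m - 5)/(3m + 7) + 2| ≤ 3/m < ϵ.

M = 3/ϵ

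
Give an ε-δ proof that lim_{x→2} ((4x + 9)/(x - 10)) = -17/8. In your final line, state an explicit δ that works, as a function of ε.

Let ε > 0 be given. We want δ > 0 with 0 < |x − 2| < δ ⇒ |(4x + 9)/(x - 10) + 17/8| < ε.
Combining over a common denominator, (4x + 9)/(x - 10) + 17/8 = [(4x + 9)·(-8) − 17·(x - 10)] / [(-8)·(x - 10)] = -49(x − 2) / ((-8)(x - 10)).
So |(4x + 9)/(x - 10) + 17/8| = 49|x − 2| / (8·|x − 10|).
Require δ ≤ 4, so |x − 10| ≥ |-8| − |x − 2| > 8 − 4 = 4.
Hence |(4x + 9)/(x - 10) + 17/8| < 49|x − 2|/(8·4) = (49/32)|x − 2|, which is < ε once |x − 2| < (32/49)ε.
Take δ = min(4, (32/49)ε). Then 0 < |x − 2| < δ forces both bounds, so |(4x + 9)/(x - 10) + 17/8| < ε.

δ = min(4, (32/49)ε)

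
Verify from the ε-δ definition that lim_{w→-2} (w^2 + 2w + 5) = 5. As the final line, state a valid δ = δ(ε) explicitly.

Suppose ε > 0. We want δ > 0 such that 0 < |w + 2| < δ implies |(w^2 + 2w + 5) − 5| < ε.
(w^2 + 2w + 5) − 5 = w^2 + 2w = (w + 2)(w).
So |(w^2 + 2w + 5) − 5| = |w + 2|·|w|.
Require δ ≤ 1. Then |w + 2| < 1 gives |w| < 3, and by the triangle inequality |w| ≤ 3 = 3.
Hence |(w^2 + 2w + 5) − 5| ≤ 3|w + 2| < ε provided |w + 2| < ε/3.
Choosing δ = min(1, ε/3) ensures both conditions, hence |(w^2 + 2w + 5) − 5| < ε.

δ = min(1, ε/3)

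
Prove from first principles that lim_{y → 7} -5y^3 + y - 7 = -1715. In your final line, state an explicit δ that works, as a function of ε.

δ = min(2, ε/964)

Let ε > 0 be given. We want δ > 0 such that 0 < |y − 7| < δ implies |(-5y^3 + y - 7) + 1715| < ε.
(-5y^3 + y - 7) + 1715 = -5y^3 + y + 1708 = (y − 7)(-5y^2 - 35y - 244).
So |(-5y^3 + y - 7) + 1715| = |y − 7|·|-5y^2 - 35y - 244|.
Assume first that |y − 7| < 2, so |y| < 9. Then |-5y^2 - 35y - 244| ≤ 5·9^2 + 35·9 + 244 = 964.
Hence |(-5y^3 + y - 7) + 1715| ≤ 964|y − 7| < ε provided |y − 7| < ε/964.
Take δ = min(2, ε/964). Then 0 < |y − 7| < δ gives both |y − 7| < 2 and |y − 7| < ε/964, so |(-5y^3 + y - 7) + 1715| < ε.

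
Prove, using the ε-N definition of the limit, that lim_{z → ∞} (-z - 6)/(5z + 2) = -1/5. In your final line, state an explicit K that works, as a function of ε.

Fix ε > 0. We seek K > 0 such that z > K implies |(-z - 6)/(5z + 2) + 1/5| < ε.
(-z - 6)/(5z + 2) + 1/5 = (5(-z - 6) − (-1)(5z + 2)) / (5(5z + 2)) = -28/(5(5z + 2)).
For z > 0 we have 5z + 2 > 5z, so |(-z - 6)/(5z + 2) + 1/5| = 28/(5(5z + 2)) < 28/(5·5z) = (28/25)/z.
Thus |(-z - 6)/(5z + 2) + 1/5| < ε whenever z > (28/25)/ε.
Take K = (28/25)/ε. If z > K then |(-z - 6)/(5z + 2) + 1/5| < (28/25)/z < ε.

K = (28/25)/ε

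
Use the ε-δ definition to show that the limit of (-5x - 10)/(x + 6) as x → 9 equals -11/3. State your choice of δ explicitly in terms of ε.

δ = min(15/2, (45/8)ε)

Suppose ε > 0. We want δ > 0 with 0 < |x − 9| < δ ⇒ |(-5x - 10)/(x + 6) + 11/3| < ε.
Combining over a common denominator, (-5x - 10)/(x + 6) + 11/3 = [(-5x - 10)·15 − (-55)·(x + 6)] / [15·(x + 6)] = -20(x − 9) / (15(x + 6)).
So |(-5x - 10)/(x + 6) + 11/3| = 20|x − 9| / (15·|x + 6|).
Require δ ≤ 15/2, so |x + 6| ≥ |15| − |x − 9| > 15 − 15/2 = 15/2.
Hence |(-5x - 10)/(x + 6) + 11/3| < 20|x − 9|/(15·(15/2)) = (8/45)|x − 9|, which is < ε once |x − 9| < (45/8)ε.
Take δ = min(15/2, (45/8)ε). Then 0 < |x − 9| < δ forces both bounds, so |(-5x - 10)/(x + 6) + 11/3| < ε.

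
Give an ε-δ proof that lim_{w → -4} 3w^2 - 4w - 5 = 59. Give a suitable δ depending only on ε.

δ = min(1, ε/31)

Let ε > 0. We want δ > 0 such that 0 < |w + 4| < δ implies |(3w^2 - 4w - 5) − 59| < ε.
(3w^2 - 4w - 5) − 59 = 3w^2 - 4w - 64 = (w + 4)(3w - 16).
So |(3w^2 - 4w - 5) − 59| = |w + 4|·|3w - 16|.
Assume first that |w + 4| < 1, so |w| < 5. Then |3w - 16| ≤ 3·5 + 16 = 31.
Hence |(3w^2 - 4w - 5) − 59| ≤ 31|w + 4| < ε provided |w + 4| < ε/31.
Take δ = min(1, ε/31). Then 0 < |w + 4| < δ gives both |w + 4| < 1 and |w + 4| < ε/31, so |(3w^2 - 4w - 5) − 59| < ε.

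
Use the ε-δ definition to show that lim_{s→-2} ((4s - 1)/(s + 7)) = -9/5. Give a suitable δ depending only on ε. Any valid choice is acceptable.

Let ε > 0 be given. We want δ > 0 with 0 < |s + 2| < δ ⇒ |(4s - 1)/(s + 7) + 9/5| < ε.
Combining over a common denominator, (4s - 1)/(s + 7) + 9/5 = [(4s - 1)·5 − (-9)·(s + 7)] / [5·(s + 7)] = 29(s + 2) / (5(s + 7)).
So |(4s - 1)/(s + 7) + 9/5| = 29|s + 2| / (5·|s + 7|).
Require δ ≤ 5/2, so |s + 7| ≥ |5| − |s + 2| > 5 − 5/2 = 5/2.
Hence |(4s - 1)/(s + 7) + 9/5| < 29|s + 2|/(5·(5/2)) = (58/25)|s + 2|, which is < ε once |s + 2| < (25/58)ε.
Take δ = min(5/2, (25/58)ε). Then 0 < |s + 2| < δ forces both bounds, so |(4s - 1)/(s + 7) + 9/5| < ε.

δ = min(5/2, (25/58)ε)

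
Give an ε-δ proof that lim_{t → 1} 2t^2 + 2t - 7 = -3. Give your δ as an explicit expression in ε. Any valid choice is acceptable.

δ = min(1, ε/8)

Suppose ε > 0. We want δ > 0 such that 0 < |t − 1| < δ implies |(2t^2 + 2t - 7) + 3| < ε.
(2t^2 + 2t - 7) + 3 = 2t^2 + 2t - 4 = (t − 1)(2t + 4).
So |(2t^2 + 2t - 7) + 3| = |t − 1|·|2t + 4|.
Assume first that |t − 1| < 1, so |t| < 2. Then |2t + 4| ≤ 2·2 + 4 = 8.
Hence |(2t^2 + 2t - 7) + 3| ≤ 8|t − 1| < ε provided |t − 1| < ε/8.
Choosing δ = min(1, ε/8) ensures both conditions, hence |(2t^2 + 2t - 7) + 3| < ε.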